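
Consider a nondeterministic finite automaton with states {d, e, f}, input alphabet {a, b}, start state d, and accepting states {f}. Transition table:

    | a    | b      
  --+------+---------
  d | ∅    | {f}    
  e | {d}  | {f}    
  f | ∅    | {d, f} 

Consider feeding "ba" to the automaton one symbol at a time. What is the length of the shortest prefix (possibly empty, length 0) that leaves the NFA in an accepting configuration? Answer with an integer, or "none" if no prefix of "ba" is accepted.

Start in {d}.
Read 'b': {d} → {f}.
None of the earlier sets intersect F, but {f} does.

1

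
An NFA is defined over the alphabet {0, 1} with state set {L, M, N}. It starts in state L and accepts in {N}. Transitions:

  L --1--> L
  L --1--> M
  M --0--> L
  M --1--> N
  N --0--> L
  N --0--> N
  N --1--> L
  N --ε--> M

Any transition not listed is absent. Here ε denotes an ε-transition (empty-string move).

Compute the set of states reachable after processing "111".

{L, M, N}

Start in {L}.
Read '1': {L} → {L, M}.
Read '1': {L, M} → {L, M, N}.
Read '1': {L, M, N} → {L, M, N}.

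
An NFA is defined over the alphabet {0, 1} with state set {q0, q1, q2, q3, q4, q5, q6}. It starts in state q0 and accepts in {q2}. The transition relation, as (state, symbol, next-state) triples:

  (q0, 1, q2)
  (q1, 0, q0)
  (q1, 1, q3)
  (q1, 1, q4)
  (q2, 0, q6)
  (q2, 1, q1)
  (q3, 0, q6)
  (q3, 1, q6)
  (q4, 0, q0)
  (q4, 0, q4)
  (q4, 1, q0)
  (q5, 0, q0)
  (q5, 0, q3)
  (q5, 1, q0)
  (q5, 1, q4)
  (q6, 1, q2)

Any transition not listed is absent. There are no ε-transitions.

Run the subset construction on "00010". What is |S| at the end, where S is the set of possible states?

0

Start in {q0}.
Read '0': q0→∅; now ∅.
The set is empty and remains empty for the remaining 4 symbols.
That set has 0 states.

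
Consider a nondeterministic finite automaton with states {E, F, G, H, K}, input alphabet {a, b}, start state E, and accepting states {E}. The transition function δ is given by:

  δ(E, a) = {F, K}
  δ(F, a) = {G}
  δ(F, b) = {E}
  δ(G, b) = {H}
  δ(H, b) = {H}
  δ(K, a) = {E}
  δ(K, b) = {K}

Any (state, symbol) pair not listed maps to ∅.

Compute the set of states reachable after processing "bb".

∅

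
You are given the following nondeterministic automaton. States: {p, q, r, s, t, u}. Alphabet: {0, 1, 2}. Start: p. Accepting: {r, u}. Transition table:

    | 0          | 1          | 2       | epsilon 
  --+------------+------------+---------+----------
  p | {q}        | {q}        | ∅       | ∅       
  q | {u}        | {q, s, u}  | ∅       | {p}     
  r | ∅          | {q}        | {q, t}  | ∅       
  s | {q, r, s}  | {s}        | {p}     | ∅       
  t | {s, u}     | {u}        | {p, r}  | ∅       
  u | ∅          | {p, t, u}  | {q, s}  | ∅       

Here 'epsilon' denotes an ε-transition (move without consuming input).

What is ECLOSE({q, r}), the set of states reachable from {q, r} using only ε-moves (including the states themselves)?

Begin with {q, r}.
ε-move q → p; add p.

{p, q, r}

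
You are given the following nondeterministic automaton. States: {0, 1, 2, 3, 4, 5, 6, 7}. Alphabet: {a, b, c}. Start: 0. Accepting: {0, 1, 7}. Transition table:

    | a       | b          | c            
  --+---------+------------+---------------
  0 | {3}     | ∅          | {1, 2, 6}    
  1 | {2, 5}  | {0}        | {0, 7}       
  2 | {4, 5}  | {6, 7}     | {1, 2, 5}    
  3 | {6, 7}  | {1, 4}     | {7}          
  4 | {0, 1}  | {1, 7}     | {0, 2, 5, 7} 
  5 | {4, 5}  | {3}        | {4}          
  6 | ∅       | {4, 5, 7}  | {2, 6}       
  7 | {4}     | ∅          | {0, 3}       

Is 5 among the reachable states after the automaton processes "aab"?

Yes

Start in {0}.
Read 'a': 0→{3}; now {3}.
Read 'a': 3→{6, 7}; now {6, 7}.
Read 'b': 6→{4, 5, 7}, 7→∅; now {4, 5, 7}.
State 5 is in {4, 5, 7}.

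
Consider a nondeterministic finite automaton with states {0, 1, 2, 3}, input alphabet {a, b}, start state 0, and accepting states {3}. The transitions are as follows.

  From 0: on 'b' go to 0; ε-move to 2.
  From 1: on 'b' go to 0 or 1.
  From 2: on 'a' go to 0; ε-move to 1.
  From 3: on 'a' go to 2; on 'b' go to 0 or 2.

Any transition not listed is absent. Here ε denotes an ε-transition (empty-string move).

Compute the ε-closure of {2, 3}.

Begin with {2, 3}.
ε-move 2 → 1; add 1.

{1, 2, 3}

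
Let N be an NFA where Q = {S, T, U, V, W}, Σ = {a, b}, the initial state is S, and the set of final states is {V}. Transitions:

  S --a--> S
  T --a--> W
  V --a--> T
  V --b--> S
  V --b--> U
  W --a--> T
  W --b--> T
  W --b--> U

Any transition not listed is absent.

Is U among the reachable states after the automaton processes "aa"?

Start in {S}.
Read 'a': S→{S}; now {S}.
Read 'a': S→{S}; now {S}.
State U is not in {S}.

No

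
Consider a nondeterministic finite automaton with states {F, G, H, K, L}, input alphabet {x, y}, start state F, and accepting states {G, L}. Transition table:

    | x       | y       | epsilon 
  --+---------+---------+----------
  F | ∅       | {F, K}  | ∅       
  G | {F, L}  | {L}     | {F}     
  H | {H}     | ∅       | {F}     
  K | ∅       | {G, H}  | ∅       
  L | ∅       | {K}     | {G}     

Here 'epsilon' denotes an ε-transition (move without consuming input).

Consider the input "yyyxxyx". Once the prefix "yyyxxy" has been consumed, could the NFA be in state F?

Yes

Start in {F}.
Read 'y': {F} → {F, K}.
Read 'y': {F, K} → {F, G, H, K}.
Read 'y': {F, G, H, K} → {F, G, H, K, L}.
Read 'x': {F, G, H, K, L} → {F, G, H, L}.
Read 'x': {F, G, H, L} → {F, G, H, L}.
Read 'y': {F, G, H, L} → {F, G, K, L}.
State F is in {F, G, K, L}.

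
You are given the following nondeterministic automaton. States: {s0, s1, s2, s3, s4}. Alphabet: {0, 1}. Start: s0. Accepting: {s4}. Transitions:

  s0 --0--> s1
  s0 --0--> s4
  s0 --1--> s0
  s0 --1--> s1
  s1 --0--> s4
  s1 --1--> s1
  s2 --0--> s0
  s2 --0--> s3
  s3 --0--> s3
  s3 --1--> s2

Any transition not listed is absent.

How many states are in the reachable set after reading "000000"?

0

Start in {s0}.
Read '0': {s0} → {s1, s4}.
Read '0': {s1, s4} → {s4}.
Read '0': {s4} → ∅.
The set is empty and remains empty for the remaining 3 symbols.
That set has 0 states.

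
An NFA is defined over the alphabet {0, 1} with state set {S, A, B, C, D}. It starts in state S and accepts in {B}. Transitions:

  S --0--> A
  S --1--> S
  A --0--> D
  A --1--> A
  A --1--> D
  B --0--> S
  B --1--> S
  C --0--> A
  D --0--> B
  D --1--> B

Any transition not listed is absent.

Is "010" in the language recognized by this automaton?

Start in {S}.
Read '0': S→{A}; now {A}.
Read '1': A→{A, D}; now {A, D}.
Read '0': A→{D}, D→{B}; now {B, D}.
The final set {B, D} contains the accepting state B.

Yes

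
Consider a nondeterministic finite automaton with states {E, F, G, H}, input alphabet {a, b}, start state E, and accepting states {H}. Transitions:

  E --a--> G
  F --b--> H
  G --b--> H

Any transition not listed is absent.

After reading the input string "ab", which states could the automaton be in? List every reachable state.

{H}

Start in {E}.
Read 'a': {E} → {G}.
Read 'b': {G} → {H}.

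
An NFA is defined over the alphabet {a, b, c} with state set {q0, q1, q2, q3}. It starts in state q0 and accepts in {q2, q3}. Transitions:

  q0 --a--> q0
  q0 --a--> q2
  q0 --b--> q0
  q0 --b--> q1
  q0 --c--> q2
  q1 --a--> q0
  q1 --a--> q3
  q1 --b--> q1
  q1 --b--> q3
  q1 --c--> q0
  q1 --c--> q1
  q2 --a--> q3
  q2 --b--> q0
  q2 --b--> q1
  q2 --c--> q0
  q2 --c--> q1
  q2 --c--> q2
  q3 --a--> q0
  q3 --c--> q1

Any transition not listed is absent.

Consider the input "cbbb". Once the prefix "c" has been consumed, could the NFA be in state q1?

No

Start in {q0}.
Read 'c': q0→{q2}; now {q2}.
State q1 is not in {q2}.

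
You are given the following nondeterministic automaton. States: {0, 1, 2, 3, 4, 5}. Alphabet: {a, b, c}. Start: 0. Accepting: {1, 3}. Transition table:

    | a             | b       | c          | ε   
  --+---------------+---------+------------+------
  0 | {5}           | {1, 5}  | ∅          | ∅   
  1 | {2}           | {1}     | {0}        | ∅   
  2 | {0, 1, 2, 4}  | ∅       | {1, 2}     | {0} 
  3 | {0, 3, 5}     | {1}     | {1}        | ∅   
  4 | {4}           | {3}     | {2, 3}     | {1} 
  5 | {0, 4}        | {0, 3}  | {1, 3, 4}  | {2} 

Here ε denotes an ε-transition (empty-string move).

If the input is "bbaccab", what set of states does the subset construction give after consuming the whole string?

{0, 1, 2, 3, 5}

Start in {0}.
Read 'b': 0→{1, 5}; union {1, 5}; ε-closure = {0, 1, 2, 5}.
Read 'b': 0→{1, 5}, 1→{1}, 2→∅, 5→{0, 3}; union {0, 1, 3, 5}; ε-closure = {0, 1, 2, 3, 5}.
Read 'a': 0→{5}, 1→{2}, 2→{0, 1, 2, 4}, 3→{0, 3, 5}, 5→{0, 4}; now {0, 1, 2, 3, 4, 5}.
Read 'c': 0→∅, 1→{0}, 2→{1, 2}, 3→{1}, 4→{2, 3}, 5→{1, 3, 4}; now {0, 1, 2, 3, 4}.
Read 'c': 0→∅, 1→{0}, 2→{1, 2}, 3→{1}, 4→{2, 3}; now {0, 1, 2, 3}.
Read 'a': 0→{5}, 1→{2}, 2→{0, 1, 2, 4}, 3→{0, 3, 5}; now {0, 1, 2, 3, 4, 5}.
Read 'b': 0→{1, 5}, 1→{1}, 2→∅, 3→{1}, 4→{3}, 5→{0, 3}; union {0, 1, 3, 5}; ε-closure = {0, 1, 2, 3, 5}.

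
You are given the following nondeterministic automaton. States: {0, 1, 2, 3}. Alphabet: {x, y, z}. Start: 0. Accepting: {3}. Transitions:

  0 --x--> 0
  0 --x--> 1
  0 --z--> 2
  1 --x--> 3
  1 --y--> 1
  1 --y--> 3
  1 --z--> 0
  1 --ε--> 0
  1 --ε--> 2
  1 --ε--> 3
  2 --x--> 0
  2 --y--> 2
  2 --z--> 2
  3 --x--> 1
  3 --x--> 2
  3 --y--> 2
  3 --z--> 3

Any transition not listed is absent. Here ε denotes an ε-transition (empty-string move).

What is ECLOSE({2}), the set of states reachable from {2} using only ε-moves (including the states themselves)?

Begin with {2}.
No ε-moves leave this set, so the closure equals the set itself.

{2}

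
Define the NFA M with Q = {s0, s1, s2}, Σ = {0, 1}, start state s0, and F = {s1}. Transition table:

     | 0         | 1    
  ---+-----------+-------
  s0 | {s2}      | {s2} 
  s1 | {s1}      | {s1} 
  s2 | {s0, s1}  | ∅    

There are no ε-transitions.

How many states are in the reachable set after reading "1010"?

2

Start in {s0}.
Read '1': s0→{s2}; now {s2}.
Read '0': s2→{s0, s1}; now {s0, s1}.
Read '1': s0→{s2}, s1→{s1}; now {s1, s2}.
Read '0': s1→{s1}, s2→{s0, s1}; now {s0, s1}.
That set has 2 states.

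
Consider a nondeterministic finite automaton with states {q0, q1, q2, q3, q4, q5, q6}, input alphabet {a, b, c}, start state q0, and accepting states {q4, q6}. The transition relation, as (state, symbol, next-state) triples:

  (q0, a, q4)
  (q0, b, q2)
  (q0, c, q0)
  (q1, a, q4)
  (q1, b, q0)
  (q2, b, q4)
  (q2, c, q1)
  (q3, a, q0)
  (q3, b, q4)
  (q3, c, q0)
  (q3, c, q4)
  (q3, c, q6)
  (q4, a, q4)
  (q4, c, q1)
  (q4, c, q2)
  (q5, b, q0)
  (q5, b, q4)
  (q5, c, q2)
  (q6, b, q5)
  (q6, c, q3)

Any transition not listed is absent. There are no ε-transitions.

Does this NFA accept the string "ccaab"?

Start in {q0}.
Read 'c': {q0} → {q0}.
Read 'c': {q0} → {q0}.
Read 'a': {q0} → {q4}.
Read 'a': {q4} → {q4}.
Read 'b': {q4} → ∅.
The final set ∅ contains no accepting state.

No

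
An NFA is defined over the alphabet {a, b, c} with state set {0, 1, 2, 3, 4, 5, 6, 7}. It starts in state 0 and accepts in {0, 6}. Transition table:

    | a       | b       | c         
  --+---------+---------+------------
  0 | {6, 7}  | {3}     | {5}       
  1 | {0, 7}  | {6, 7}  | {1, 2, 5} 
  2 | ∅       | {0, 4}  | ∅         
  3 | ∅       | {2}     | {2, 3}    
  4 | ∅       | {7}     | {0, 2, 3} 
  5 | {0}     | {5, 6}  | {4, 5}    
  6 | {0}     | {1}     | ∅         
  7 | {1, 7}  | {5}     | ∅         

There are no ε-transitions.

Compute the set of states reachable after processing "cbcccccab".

Start in {0}.
Read 'c': 0→{5}; now {5}.
Read 'b': 5→{5, 6}; now {5, 6}.
Read 'c': 5→{4, 5}, 6→∅; now {4, 5}.
Read 'c': 4→{0, 2, 3}, 5→{4, 5}; now {0, 2, 3, 4, 5}.
Read 'c': 0→{5}, 2→∅, 3→{2, 3}, 4→{0, 2, 3}, 5→{4, 5}; now {0, 2, 3, 4, 5}.
Read 'c': 0→{5}, 2→∅, 3→{2, 3}, 4→{0, 2, 3}, 5→{4, 5}; now {0, 2, 3, 4, 5}.
Read 'c': 0→{5}, 2→∅, 3→{2, 3}, 4→{0, 2, 3}, 5→{4, 5}; now {0, 2, 3, 4, 5}.
Read 'a': 0→{6, 7}, 2→∅, 3→∅, 4→∅, 5→{0}; now {0, 6, 7}.
Read 'b': 0→{3}, 6→{1}, 7→{5}; now {1, 3, 5}.

{1, 3, 5}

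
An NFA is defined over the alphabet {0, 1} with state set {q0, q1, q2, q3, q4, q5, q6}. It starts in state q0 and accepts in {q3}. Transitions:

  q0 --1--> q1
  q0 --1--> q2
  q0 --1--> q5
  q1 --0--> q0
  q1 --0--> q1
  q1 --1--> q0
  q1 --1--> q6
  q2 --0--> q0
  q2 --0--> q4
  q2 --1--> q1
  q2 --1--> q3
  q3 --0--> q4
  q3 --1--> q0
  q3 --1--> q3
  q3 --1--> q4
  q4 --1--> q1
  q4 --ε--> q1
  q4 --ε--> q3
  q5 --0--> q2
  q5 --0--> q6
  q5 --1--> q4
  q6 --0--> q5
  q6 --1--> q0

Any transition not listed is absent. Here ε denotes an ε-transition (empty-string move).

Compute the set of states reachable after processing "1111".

{q0, q1, q2, q3, q4, q5, q6}

Start in {q0}.
Read '1': q0→{q1, q2, q5}; now {q1, q2, q5}.
Read '1': q1→{q0, q6}, q2→{q1, q3}, q5→{q4}; now {q0, q1, q3, q4, q6}.
Read '1': q0→{q1, q2, q5}, q1→{q0, q6}, q3→{q0, q3, q4}, q4→{q1}, q6→{q0}; now {q0, q1, q2, q3, q4, q5, q6}.
Read '1': q0→{q1, q2, q5}, q1→{q0, q6}, q2→{q1, q3}, q3→{q0, q3, q4}, q4→{q1}, q5→{q4}, q6→{q0}; now {q0, q1, q2, q3, q4, q5, q6}.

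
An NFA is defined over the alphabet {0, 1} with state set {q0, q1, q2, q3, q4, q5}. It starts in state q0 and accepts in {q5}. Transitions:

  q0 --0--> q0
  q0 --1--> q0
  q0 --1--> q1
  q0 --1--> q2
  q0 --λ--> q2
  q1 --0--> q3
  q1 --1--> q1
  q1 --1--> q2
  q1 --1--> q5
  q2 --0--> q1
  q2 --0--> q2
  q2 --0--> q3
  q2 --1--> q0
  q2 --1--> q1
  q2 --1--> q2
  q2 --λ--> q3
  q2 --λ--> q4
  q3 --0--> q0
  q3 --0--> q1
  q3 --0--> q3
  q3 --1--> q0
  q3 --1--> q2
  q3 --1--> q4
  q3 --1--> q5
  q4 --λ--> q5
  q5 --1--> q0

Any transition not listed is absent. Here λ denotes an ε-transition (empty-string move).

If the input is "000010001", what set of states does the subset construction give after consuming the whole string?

{q0, q1, q2, q3, q4, q5}

Start: ε-closure({q0}) = {q0, q2, q3, q4, q5}.
Read '0': q0→{q0}, q2→{q1, q2, q3}, q3→{q0, q1, q3}, q4→∅, q5→∅; union {q0, q1, q2, q3}; ε-closure = {q0, q1, q2, q3, q4, q5}.
Read '0': q0→{q0}, q1→{q3}, q2→{q1, q2, q3}, q3→{q0, q1, q3}, q4→∅, q5→∅; union {q0, q1, q2, q3}; ε-closure = {q0, q1, q2, q3, q4, q5}.
Read '0': q0→{q0}, q1→{q3}, q2→{q1, q2, q3}, q3→{q0, q1, q3}, q4→∅, q5→∅; union {q0, q1, q2, q3}; ε-closure = {q0, q1, q2, q3, q4, q5}.
Read '0': q0→{q0}, q1→{q3}, q2→{q1, q2, q3}, q3→{q0, q1, q3}, q4→∅, q5→∅; union {q0, q1, q2, q3}; ε-closure = {q0, q1, q2, q3, q4, q5}.
Read '1': q0→{q0, q1, q2}, q1→{q1, q2, q5}, q2→{q0, q1, q2}, q3→{q0, q2, q4, q5}, q4→∅, q5→{q0}; union {q0, q1, q2, q4, q5}; ε-closure = {q0, q1, q2, q3, q4, q5}.
Read '0': q0→{q0}, q1→{q3}, q2→{q1, q2, q3}, q3→{q0, q1, q3}, q4→∅, q5→∅; union {q0, q1, q2, q3}; ε-closure = {q0, q1, q2, q3, q4, q5}.
Read '0': q0→{q0}, q1→{q3}, q2→{q1, q2, q3}, q3→{q0, q1, q3}, q4→∅, q5→∅; union {q0, q1, q2, q3}; ε-closure = {q0, q1, q2, q3, q4, q5}.
Read '0': q0→{q0}, q1→{q3}, q2→{q1, q2, q3}, q3→{q0, q1, q3}, q4→∅, q5→∅; union {q0, q1, q2, q3}; ε-closure = {q0, q1, q2, q3, q4, q5}.
Read '1': q0→{q0, q1, q2}, q1→{q1, q2, q5}, q2→{q0, q1, q2}, q3→{q0, q2, q4, q5}, q4→∅, q5→{q0}; union {q0, q1, q2, q4, q5}; ε-closure = {q0, q1, q2, q3, q4, q5}.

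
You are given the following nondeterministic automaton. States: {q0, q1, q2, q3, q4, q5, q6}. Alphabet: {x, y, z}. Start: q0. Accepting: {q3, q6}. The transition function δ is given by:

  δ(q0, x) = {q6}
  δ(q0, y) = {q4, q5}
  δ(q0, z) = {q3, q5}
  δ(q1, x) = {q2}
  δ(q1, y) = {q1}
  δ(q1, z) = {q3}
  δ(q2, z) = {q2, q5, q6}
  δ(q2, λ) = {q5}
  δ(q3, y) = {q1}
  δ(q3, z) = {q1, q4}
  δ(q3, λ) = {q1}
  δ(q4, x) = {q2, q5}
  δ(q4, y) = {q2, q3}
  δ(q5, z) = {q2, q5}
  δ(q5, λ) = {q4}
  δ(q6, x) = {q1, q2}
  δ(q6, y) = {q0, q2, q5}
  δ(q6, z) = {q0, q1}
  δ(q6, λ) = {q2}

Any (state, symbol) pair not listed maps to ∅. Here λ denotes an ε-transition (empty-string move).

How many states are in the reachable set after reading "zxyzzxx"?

4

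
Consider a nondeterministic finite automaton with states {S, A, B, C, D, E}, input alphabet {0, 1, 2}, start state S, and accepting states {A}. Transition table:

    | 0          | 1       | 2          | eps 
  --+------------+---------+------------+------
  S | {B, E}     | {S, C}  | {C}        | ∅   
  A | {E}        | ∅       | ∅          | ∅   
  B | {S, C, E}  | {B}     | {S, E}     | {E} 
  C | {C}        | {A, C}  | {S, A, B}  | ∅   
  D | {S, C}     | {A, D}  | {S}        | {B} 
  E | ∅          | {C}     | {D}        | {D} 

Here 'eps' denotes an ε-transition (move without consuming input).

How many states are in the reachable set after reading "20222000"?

Start in {S}.
Read '2': S→{C}; now {C}.
Read '0': C→{C}; now {C}.
Read '2': C→{S, A, B}; union {S, A, B}; ε-closure = {S, A, B, D, E}.
Read '2': S→{C}, A→∅, B→{S, E}, D→{S}, E→{D}; union {S, C, D, E}; ε-closure = {S, B, C, D, E}.
Read '2': S→{C}, B→{S, E}, C→{S, A, B}, D→{S}, E→{D}; now {S, A, B, C, D, E}.
Read '0': S→{B, E}, A→{E}, B→{S, C, E}, C→{C}, D→{S, C}, E→∅; union {S, B, C, E}; ε-closure = {S, B, C, D, E}.
Read '0': S→{B, E}, B→{S, C, E}, C→{C}, D→{S, C}, E→∅; union {S, B, C, E}; ε-closure = {S, B, C, D, E}.
Read '0': S→{B, E}, B→{S, C, E}, C→{C}, D→{S, C}, E→∅; union {S, B, C, E}; ε-closure = {S, B, C, D, E}.
That set has 5 states.

5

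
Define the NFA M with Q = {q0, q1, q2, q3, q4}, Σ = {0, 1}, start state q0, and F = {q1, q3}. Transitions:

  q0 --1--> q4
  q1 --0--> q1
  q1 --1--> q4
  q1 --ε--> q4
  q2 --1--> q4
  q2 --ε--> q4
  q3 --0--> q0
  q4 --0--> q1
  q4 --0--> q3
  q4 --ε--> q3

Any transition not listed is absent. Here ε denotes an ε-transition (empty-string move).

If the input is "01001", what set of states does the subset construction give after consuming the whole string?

∅

Start in {q0}.
Read '0': {q0} → ∅.
The set is empty and remains empty for the remaining 4 symbols.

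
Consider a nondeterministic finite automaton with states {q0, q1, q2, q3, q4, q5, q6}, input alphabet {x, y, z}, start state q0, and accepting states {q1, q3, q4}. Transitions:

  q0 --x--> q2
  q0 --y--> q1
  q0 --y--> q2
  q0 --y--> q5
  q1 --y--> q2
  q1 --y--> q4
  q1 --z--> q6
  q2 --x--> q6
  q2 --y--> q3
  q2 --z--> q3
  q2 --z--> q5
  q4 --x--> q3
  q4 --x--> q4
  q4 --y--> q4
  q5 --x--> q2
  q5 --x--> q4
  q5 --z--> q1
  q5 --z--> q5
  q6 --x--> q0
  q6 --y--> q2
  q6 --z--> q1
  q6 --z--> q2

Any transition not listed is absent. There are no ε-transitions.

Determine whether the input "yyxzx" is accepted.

Start in {q0}.
Read 'y': q0→{q1, q2, q5}; now {q1, q2, q5}.
Read 'y': q1→{q2, q4}, q2→{q3}, q5→∅; now {q2, q3, q4}.
Read 'x': q2→{q6}, q3→∅, q4→{q3, q4}; now {q3, q4, q6}.
Read 'z': q3→∅, q4→∅, q6→{q1, q2}; now {q1, q2}.
Read 'x': q1→∅, q2→{q6}; now {q6}.
The final set {q6} contains no accepting state.

No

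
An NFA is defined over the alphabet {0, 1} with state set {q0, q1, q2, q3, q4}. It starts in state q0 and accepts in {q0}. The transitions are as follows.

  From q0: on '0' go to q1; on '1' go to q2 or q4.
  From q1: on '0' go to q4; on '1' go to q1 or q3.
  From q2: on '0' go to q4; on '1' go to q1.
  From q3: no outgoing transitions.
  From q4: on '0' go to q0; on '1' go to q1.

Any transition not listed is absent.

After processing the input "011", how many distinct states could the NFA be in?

Start in {q0}.
Read '0': {q0} → {q1}.
Read '1': {q1} → {q1, q3}.
Read '1': {q1, q3} → {q1, q3}.
That set has 2 states.

2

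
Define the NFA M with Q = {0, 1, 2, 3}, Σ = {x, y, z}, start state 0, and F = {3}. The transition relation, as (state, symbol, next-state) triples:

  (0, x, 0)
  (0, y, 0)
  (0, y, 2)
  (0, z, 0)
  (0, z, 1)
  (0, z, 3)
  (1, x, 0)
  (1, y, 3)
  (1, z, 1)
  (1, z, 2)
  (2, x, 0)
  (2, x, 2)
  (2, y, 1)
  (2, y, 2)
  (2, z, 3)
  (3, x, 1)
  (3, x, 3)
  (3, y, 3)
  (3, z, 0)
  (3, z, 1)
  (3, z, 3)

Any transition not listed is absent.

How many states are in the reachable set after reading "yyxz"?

3

Start in {0}.
Read 'y': {0} → {0, 2}.
Read 'y': {0, 2} → {0, 1, 2}.
Read 'x': {0, 1, 2} → {0, 2}.
Read 'z': {0, 2} → {0, 1, 3}.
That set has 3 states.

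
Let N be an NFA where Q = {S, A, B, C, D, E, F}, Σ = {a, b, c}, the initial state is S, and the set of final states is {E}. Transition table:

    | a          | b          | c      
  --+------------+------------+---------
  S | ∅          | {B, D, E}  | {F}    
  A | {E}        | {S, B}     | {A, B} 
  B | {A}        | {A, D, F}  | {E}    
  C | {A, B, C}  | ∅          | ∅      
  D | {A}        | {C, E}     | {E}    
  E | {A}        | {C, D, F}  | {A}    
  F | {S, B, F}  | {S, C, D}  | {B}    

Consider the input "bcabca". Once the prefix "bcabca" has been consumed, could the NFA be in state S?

Yes

Start in {S}.
Read 'b': S→{B, D, E}; now {B, D, E}.
Read 'c': B→{E}, D→{E}, E→{A}; now {A, E}.
Read 'a': A→{E}, E→{A}; now {A, E}.
Read 'b': A→{S, B}, E→{C, D, F}; now {S, B, C, D, F}.
Read 'c': S→{F}, B→{E}, C→∅, D→{E}, F→{B}; now {B, E, F}.
Read 'a': B→{A}, E→{A}, F→{S, B, F}; now {S, A, B, F}.
State S is in {S, A, B, F}.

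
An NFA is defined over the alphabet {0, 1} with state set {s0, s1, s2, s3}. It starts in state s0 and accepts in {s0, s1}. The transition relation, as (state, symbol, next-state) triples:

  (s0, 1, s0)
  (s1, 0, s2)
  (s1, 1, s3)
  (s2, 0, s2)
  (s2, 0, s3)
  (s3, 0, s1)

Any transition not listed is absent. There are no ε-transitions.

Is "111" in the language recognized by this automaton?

Start in {s0}.
Read '1': {s0} → {s0}.
Read '1': {s0} → {s0}.
Read '1': {s0} → {s0}.
The final set {s0} contains the accepting state s0.

Yes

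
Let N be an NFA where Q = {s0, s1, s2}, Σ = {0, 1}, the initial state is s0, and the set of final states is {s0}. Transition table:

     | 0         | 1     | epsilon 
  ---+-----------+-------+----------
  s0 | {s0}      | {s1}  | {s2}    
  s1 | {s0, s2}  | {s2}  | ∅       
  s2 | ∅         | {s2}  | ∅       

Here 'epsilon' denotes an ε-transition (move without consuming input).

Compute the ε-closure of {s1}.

{s1}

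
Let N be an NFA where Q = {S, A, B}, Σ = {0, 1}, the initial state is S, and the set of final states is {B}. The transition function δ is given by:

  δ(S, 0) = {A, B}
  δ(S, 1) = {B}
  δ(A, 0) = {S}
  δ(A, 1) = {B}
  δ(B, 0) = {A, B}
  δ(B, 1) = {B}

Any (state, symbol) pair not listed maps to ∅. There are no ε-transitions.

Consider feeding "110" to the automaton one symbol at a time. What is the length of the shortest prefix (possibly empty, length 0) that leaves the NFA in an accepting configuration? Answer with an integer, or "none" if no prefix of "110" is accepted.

Start in {S}.
Read '1': {S} → {B}.
None of the earlier sets intersect F, but {B} does.

1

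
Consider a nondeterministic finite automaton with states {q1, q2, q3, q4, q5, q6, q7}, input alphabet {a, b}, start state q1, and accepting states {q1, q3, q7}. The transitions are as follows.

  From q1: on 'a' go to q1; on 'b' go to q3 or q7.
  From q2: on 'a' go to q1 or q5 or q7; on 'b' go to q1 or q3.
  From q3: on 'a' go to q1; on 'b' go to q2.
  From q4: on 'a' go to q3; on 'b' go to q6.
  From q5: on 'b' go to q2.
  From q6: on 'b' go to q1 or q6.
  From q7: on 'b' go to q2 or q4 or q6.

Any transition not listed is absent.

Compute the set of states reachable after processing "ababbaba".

Start in {q1}.
Read 'a': q1→{q1}; now {q1}.
Read 'b': q1→{q3, q7}; now {q3, q7}.
Read 'a': q3→{q1}, q7→∅; now {q1}.
Read 'b': q1→{q3, q7}; now {q3, q7}.
Read 'b': q3→{q2}, q7→{q2, q4, q6}; now {q2, q4, q6}.
Read 'a': q2→{q1, q5, q7}, q4→{q3}, q6→∅; now {q1, q3, q5, q7}.
Read 'b': q1→{q3, q7}, q3→{q2}, q5→{q2}, q7→{q2, q4, q6}; now {q2, q3, q4, q6, q7}.
Read 'a': q2→{q1, q5, q7}, q3→{q1}, q4→{q3}, q6→∅, q7→∅; now {q1, q3, q5, q7}.

{q1, q3, q5, q7}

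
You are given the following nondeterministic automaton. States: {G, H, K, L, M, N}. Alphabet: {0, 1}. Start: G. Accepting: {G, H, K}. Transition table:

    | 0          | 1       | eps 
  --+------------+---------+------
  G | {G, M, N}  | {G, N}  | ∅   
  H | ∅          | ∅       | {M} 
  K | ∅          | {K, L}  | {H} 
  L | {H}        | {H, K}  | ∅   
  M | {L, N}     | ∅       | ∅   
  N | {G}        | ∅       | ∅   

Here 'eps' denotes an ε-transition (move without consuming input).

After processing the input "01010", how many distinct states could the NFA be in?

3

Start in {G}.
Read '0': G→{G, M, N}; now {G, M, N}.
Read '1': G→{G, N}, M→∅, N→∅; now {G, N}.
Read '0': G→{G, M, N}, N→{G}; now {G, M, N}.
Read '1': G→{G, N}, M→∅, N→∅; now {G, N}.
Read '0': G→{G, M, N}, N→{G}; now {G, M, N}.
That set has 3 states.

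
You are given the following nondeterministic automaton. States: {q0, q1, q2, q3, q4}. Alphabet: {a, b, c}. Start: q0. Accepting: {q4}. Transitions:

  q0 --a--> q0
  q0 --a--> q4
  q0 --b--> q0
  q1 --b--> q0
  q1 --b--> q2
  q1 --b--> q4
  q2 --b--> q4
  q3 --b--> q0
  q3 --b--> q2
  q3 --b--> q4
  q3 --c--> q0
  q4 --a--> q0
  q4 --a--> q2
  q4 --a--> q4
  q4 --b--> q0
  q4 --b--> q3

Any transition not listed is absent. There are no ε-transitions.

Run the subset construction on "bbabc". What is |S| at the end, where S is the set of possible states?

Start in {q0}.
Read 'b': q0→{q0}; now {q0}.
Read 'b': q0→{q0}; now {q0}.
Read 'a': q0→{q0, q4}; now {q0, q4}.
Read 'b': q0→{q0}, q4→{q0, q3}; now {q0, q3}.
Read 'c': q0→∅, q3→{q0}; now {q0}.
That set has 1 state.

1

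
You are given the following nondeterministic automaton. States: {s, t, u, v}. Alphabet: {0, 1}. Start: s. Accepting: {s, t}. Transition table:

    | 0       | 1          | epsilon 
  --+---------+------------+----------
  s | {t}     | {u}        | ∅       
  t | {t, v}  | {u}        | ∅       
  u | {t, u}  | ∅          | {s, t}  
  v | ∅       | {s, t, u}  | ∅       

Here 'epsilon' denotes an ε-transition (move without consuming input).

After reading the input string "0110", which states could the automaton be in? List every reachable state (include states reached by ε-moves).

{s, t, u, v}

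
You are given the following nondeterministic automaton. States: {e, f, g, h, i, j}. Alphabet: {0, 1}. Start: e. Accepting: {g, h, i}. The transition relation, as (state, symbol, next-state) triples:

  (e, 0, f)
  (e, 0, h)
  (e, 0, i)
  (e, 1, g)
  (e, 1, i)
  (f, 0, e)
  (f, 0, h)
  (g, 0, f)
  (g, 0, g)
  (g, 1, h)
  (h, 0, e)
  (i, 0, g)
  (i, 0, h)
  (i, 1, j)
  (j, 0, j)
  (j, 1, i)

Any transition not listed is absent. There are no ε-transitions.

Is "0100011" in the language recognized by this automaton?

Start in {e}.
Read '0': {e} → {f, h, i}.
Read '1': {f, h, i} → {j}.
Read '0': {j} → {j}.
Read '0': {j} → {j}.
Read '0': {j} → {j}.
Read '1': {j} → {i}.
Read '1': {i} → {j}.
The final set {j} contains no accepting state.

No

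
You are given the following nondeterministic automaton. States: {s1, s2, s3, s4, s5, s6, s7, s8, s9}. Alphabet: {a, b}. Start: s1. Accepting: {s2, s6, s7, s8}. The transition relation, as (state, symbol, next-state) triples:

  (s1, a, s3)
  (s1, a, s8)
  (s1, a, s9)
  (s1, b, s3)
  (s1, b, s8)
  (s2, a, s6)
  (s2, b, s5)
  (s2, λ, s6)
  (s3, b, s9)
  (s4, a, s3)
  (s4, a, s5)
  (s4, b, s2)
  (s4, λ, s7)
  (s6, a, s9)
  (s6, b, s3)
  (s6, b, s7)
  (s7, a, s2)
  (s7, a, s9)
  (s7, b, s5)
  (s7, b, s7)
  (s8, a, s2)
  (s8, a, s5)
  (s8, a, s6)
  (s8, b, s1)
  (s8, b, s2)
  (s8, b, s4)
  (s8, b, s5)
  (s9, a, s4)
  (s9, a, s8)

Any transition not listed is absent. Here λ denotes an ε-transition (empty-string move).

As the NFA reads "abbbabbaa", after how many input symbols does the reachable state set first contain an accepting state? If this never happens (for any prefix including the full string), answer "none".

Start in {s1}.
Read 'a': s1→{s3, s8, s9}; now {s3, s8, s9}.
None of the earlier sets intersect F, but {s3, s8, s9} does.

1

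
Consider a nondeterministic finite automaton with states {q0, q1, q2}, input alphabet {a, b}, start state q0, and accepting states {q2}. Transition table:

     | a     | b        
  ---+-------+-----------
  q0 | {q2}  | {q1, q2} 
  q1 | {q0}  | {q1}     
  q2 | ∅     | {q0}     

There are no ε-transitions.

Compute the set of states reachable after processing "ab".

{q0}

Start in {q0}.
Read 'a': q0→{q2}; now {q2}.
Read 'b': q2→{q0}; now {q0}.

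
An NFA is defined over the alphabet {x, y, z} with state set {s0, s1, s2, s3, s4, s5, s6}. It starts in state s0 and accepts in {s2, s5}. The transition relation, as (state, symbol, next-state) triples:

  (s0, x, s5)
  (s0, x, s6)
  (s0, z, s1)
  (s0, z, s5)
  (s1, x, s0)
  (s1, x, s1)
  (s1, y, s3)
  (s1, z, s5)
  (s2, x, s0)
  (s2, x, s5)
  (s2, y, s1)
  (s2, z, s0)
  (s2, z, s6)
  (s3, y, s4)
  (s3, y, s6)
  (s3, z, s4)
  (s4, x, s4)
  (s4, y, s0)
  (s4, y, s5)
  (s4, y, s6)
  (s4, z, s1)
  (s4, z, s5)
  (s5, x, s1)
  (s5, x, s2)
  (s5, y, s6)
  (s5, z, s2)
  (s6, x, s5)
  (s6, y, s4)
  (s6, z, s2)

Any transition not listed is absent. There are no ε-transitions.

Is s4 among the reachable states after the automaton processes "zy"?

Start in {s0}.
Read 'z': {s0} → {s1, s5}.
Read 'y': {s1, s5} → {s3, s6}.
State s4 is not in {s3, s6}.

No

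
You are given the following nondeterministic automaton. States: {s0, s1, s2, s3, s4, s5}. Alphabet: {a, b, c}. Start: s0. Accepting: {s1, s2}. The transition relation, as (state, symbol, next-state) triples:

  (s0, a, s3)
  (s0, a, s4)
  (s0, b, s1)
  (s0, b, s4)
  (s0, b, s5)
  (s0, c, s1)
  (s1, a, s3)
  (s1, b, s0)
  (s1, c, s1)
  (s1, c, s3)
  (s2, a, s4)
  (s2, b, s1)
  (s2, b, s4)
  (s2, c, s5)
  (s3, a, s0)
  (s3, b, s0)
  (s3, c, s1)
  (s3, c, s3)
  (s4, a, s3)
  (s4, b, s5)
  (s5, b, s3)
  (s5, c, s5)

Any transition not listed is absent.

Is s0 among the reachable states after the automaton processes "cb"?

Yes

Start in {s0}.
Read 'c': s0→{s1}; now {s1}.
Read 'b': s1→{s0}; now {s0}.
State s0 is in {s0}.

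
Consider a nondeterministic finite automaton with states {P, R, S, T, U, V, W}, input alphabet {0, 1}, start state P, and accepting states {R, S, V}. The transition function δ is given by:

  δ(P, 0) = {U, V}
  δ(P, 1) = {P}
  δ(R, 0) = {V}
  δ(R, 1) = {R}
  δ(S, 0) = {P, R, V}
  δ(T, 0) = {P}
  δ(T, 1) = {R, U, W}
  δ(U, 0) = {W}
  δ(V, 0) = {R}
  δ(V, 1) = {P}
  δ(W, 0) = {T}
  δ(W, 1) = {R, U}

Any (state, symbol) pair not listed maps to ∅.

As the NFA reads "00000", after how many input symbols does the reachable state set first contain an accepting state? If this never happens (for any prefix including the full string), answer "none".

1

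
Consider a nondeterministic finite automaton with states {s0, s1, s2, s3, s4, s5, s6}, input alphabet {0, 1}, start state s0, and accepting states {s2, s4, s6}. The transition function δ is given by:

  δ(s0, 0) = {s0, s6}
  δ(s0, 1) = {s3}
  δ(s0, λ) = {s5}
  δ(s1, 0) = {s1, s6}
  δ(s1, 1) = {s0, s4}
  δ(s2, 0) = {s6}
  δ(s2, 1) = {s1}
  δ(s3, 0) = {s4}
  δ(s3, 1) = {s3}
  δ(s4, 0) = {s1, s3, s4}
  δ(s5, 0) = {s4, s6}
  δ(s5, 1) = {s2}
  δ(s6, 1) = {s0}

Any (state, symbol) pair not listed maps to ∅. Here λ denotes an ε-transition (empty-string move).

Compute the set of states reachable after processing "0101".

{s0, s2, s3, s5}

Start: ε-closure({s0}) = {s0, s5}.
Read '0': s0→{s0, s6}, s5→{s4, s6}; union {s0, s4, s6}; ε-closure = {s0, s4, s5, s6}.
Read '1': s0→{s3}, s4→∅, s5→{s2}, s6→{s0}; union {s0, s2, s3}; ε-closure = {s0, s2, s3, s5}.
Read '0': s0→{s0, s6}, s2→{s6}, s3→{s4}, s5→{s4, s6}; union {s0, s4, s6}; ε-closure = {s0, s4, s5, s6}.
Read '1': s0→{s3}, s4→∅, s5→{s2}, s6→{s0}; union {s0, s2, s3}; ε-closure = {s0, s2, s3, s5}.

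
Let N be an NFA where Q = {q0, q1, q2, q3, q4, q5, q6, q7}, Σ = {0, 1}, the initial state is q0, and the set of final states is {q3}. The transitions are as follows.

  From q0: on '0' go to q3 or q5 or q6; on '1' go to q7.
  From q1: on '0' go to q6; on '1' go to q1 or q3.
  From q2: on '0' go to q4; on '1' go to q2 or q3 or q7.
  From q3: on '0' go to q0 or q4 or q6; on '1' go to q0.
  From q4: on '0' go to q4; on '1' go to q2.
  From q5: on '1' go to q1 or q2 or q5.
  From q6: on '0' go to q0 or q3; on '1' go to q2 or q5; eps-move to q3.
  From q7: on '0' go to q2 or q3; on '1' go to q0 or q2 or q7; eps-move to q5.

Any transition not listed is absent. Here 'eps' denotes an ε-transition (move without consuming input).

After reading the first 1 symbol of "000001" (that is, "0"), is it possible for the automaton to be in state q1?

No

Start in {q0}.
Read '0': {q0} → {q3, q5, q6}.
State q1 is not in {q3, q5, q6}.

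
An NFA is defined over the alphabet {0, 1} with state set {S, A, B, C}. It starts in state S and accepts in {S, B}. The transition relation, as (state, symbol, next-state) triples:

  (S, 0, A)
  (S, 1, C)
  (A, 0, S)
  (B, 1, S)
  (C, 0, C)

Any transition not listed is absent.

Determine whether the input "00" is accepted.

Yes

Start in {S}.
Read '0': S→{A}; now {A}.
Read '0': A→{S}; now {S}.
The final set {S} contains the accepting state S.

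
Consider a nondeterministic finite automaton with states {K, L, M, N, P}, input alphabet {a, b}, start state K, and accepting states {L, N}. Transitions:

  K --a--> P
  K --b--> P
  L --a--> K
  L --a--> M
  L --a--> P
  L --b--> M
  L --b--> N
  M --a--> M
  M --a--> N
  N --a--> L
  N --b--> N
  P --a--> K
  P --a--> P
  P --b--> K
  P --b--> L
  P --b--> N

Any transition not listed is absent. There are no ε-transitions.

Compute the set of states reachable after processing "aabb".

Start in {K}.
Read 'a': K→{P}; now {P}.
Read 'a': P→{K, P}; now {K, P}.
Read 'b': K→{P}, P→{K, L, N}; now {K, L, N, P}.
Read 'b': K→{P}, L→{M, N}, N→{N}, P→{K, L, N}; now {K, L, M, N, P}.

{K, L, M, N, P}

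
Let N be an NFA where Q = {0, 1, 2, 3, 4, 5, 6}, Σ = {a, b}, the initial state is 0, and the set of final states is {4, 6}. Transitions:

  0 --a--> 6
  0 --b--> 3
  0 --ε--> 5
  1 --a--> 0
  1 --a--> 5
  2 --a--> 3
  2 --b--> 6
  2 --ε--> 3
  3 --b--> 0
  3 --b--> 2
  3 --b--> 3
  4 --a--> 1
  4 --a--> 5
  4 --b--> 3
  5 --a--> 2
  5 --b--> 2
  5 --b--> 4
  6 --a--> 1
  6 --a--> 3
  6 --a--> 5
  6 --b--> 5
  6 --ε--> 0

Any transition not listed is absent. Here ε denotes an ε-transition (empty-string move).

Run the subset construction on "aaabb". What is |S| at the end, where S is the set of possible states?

6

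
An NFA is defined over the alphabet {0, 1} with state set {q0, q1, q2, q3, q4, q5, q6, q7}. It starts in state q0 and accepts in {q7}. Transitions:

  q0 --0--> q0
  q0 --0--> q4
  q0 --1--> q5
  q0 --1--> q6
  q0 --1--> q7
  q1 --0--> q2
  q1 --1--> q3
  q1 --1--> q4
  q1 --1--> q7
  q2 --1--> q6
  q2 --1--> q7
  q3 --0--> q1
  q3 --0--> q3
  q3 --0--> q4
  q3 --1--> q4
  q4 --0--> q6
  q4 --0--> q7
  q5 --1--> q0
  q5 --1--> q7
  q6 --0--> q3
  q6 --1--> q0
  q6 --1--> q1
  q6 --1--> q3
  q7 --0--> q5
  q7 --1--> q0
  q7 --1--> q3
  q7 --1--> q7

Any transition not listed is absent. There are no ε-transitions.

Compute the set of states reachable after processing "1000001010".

{q0, q1, q2, q3, q4, q5, q6, q7}

Start in {q0}.
Read '1': q0→{q5, q6, q7}; now {q5, q6, q7}.
Read '0': q5→∅, q6→{q3}, q7→{q5}; now {q3, q5}.
Read '0': q3→{q1, q3, q4}, q5→∅; now {q1, q3, q4}.
Read '0': q1→{q2}, q3→{q1, q3, q4}, q4→{q6, q7}; now {q1, q2, q3, q4, q6, q7}.
Read '0': q1→{q2}, q2→∅, q3→{q1, q3, q4}, q4→{q6, q7}, q6→{q3}, q7→{q5}; now {q1, q2, q3, q4, q5, q6, q7}.
Read '0': q1→{q2}, q2→∅, q3→{q1, q3, q4}, q4→{q6, q7}, q5→∅, q6→{q3}, q7→{q5}; now {q1, q2, q3, q4, q5, q6, q7}.
Read '1': q1→{q3, q4, q7}, q2→{q6, q7}, q3→{q4}, q4→∅, q5→{q0, q7}, q6→{q0, q1, q3}, q7→{q0, q3, q7}; now {q0, q1, q3, q4, q6, q7}.
Read '0': q0→{q0, q4}, q1→{q2}, q3→{q1, q3, q4}, q4→{q6, q7}, q6→{q3}, q7→{q5}; now {q0, q1, q2, q3, q4, q5, q6, q7}.
Read '1': q0→{q5, q6, q7}, q1→{q3, q4, q7}, q2→{q6, q7}, q3→{q4}, q4→∅, q5→{q0, q7}, q6→{q0, q1, q3}, q7→{q0, q3, q7}; now {q0, q1, q3, q4, q5, q6, q7}.
Read '0': q0→{q0, q4}, q1→{q2}, q3→{q1, q3, q4}, q4→{q6, q7}, q5→∅, q6→{q3}, q7→{q5}; now {q0, q1, q2, q3, q4, q5, q6, q7}.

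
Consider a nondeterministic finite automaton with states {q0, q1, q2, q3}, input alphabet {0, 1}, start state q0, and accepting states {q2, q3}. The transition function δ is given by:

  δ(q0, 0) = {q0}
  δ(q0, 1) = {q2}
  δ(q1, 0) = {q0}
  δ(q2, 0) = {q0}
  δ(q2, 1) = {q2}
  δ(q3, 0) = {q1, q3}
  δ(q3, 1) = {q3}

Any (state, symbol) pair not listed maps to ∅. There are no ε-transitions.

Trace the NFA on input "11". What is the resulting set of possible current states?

{q2}

Start in {q0}.
Read '1': q0→{q2}; now {q2}.
Read '1': q2→{q2}; now {q2}.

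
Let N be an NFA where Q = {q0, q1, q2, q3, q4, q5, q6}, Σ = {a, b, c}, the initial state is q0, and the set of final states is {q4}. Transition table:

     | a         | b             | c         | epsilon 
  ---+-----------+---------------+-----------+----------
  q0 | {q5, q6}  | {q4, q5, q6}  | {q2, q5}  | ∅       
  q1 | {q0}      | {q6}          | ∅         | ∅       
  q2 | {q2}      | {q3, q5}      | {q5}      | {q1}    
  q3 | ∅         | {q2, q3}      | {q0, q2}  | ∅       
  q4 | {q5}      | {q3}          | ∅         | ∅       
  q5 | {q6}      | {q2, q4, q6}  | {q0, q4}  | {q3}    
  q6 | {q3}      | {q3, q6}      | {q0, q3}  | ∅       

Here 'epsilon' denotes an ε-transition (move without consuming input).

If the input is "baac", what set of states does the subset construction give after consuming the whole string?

{q0, q1, q2, q3}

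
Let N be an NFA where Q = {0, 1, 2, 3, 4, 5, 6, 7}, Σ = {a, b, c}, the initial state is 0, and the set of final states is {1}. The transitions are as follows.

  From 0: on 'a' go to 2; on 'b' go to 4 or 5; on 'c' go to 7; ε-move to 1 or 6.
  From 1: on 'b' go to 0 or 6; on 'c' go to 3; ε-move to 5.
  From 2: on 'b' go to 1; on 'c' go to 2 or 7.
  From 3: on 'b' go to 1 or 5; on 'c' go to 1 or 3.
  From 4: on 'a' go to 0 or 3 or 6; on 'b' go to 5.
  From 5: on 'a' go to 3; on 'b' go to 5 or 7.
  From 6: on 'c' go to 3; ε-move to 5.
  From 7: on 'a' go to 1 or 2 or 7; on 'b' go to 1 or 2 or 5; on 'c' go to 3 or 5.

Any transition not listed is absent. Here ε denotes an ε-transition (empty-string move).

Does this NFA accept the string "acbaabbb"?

Yes

Start: ε-closure({0}) = {0, 1, 5, 6}.
Read 'a': {0, 1, 5, 6} → {2, 3}.
Read 'c': {2, 3} → {1, 2, 3, 5, 7}.
Read 'b': {1, 2, 3, 5, 7} → {0, 1, 2, 5, 6, 7}.
Read 'a': {0, 1, 2, 5, 6, 7} → {1, 2, 3, 5, 7}.
Read 'a': {1, 2, 3, 5, 7} → {1, 2, 3, 5, 7}.
Read 'b': {1, 2, 3, 5, 7} → {0, 1, 2, 5, 6, 7}.
Read 'b': {0, 1, 2, 5, 6, 7} → {0, 1, 2, 4, 5, 6, 7}.
Read 'b': {0, 1, 2, 4, 5, 6, 7} → {0, 1, 2, 4, 5, 6, 7}.
The final set {0, 1, 2, 4, 5, 6, 7} contains the accepting state 1.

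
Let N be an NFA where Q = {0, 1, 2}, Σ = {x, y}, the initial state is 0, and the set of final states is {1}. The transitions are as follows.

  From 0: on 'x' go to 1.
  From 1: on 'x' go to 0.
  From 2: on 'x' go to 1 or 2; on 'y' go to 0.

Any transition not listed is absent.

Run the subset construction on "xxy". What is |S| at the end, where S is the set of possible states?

Start in {0}.
Read 'x': 0→{1}; now {1}.
Read 'x': 1→{0}; now {0}.
Read 'y': 0→∅; now ∅.
That set has 0 states.

0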